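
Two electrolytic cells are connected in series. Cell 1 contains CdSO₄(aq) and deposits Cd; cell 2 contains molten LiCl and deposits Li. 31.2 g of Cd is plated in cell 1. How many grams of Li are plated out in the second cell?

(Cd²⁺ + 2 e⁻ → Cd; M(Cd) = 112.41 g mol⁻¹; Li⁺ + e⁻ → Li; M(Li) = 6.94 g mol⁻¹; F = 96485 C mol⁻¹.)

3.85 g

n(Cd) = 31.2 / 112.41 = 0.2776 mol.
Since Cd²⁺ + 2 e⁻ → Cd, n(e⁻) passed = 2 × 0.2776 = 0.5551 mol.
Cells in series carry the same charge, so the same 0.5551 mol of electrons passes through cell 2.
Li⁺ + e⁻ → Li, so n(Li) = 0.5551 / 1 = 0.5551 mol.
m(Li) = 0.5551 × 6.94 = 3.85 g.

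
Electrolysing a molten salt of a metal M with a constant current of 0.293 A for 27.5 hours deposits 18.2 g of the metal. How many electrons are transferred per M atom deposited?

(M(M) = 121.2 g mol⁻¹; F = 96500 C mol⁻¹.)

Q = I·t = 0.2930 A × 99000 s = 29010 C, so n(e⁻) = 29010/96500 = 0.3006 mol.
n(M) deposited = 18.2 / 121.2 = 0.1502 mol.
Electrons per atom = n(e⁻)/n(M) = 0.3006 / 0.1502 = 2.00 ≈ 2, so the ion is M²⁺.

2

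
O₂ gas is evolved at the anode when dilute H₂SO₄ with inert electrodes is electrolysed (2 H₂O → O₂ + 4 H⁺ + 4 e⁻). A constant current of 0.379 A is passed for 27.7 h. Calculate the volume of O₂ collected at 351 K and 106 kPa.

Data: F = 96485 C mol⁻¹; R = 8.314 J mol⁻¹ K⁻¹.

Q = I·t = 0.3790 A × 99720 s = 37790 C.
n(e⁻) = Q/F = 37790 / 96485 = 0.3917 mol.
4 electrons are transferred per O₂ molecule, so n(O₂) = 0.3917 / 4 = 0.09793 mol.
V = nRT/P = (0.09793 × 8.314 × 351) / (106 × 10³ Pa) = 0.00270 m³ = 2.70 L.

2.70 L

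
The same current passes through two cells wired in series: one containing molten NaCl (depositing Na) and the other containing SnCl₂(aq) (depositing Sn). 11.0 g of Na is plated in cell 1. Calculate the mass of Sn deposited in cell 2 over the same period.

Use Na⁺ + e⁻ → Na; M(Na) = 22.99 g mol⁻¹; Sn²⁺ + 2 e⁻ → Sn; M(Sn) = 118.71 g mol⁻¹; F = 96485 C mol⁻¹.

n(Na) = 11.0 / 22.99 = 0.4785 mol.
Since Na⁺ + e⁻ → Na, n(e⁻) passed = 1 × 0.4785 = 0.4785 mol.
Cells in series carry the same charge, so the same 0.4785 mol of electrons passes through cell 2.
Sn²⁺ + 2 e⁻ → Sn, so n(Sn) = 0.4785 / 2 = 0.2392 mol.
m(Sn) = 0.2392 × 118.71 = 28.4 g.

28.4 g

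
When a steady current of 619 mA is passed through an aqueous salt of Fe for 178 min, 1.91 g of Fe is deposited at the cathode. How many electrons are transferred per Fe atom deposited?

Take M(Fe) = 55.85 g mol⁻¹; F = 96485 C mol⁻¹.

2

Q = I·t = 0.6190 A × 10680 s = 6611 C, so n(e⁻) = 6611/96485 = 0.06852 mol.
n(Fe) deposited = 1.91 / 55.85 = 0.03420 mol.
Electrons per atom = n(e⁻)/n(Fe) = 0.06852 / 0.03420 = 2.00 ≈ 2, so the ion is Fe²⁺.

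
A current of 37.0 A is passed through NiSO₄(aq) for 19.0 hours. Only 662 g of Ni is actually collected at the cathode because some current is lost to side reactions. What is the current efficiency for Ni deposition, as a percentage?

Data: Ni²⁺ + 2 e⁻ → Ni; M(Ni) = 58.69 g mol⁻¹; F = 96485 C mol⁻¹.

Q = I·t = 37.00 × 68400 = 2531000 C; n(e⁻) = 2531000/96485 = 26.23 mol.
Theoretical n(Ni) = n(e⁻)/2 = 13.11 mol, i.e. m_theo = 13.11 × 58.69 = 769.7 g.
Efficiency = m_actual / m_theo = 662 / 769.7 = 86.0 %.

86.0 %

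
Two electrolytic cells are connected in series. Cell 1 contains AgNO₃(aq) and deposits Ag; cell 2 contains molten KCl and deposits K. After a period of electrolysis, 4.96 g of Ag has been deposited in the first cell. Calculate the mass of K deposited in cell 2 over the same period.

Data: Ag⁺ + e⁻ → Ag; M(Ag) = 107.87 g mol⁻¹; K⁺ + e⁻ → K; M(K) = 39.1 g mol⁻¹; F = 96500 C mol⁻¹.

n(Ag) = 4.96 / 107.87 = 0.04598 mol.
Since Ag⁺ + e⁻ → Ag, n(e⁻) passed = 1 × 0.04598 = 0.04598 mol.
Cells in series carry the same charge, so the same 0.04598 mol of electrons passes through cell 2.
K⁺ + e⁻ → K, so n(K) = 0.04598 / 1 = 0.04598 mol.
m(K) = 0.04598 × 39.1 = 1.80 g.

1.80 g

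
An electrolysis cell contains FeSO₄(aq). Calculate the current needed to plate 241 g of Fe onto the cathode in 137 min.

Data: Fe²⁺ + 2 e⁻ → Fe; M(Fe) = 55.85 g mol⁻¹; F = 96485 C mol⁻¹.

n(Fe) = 241 / 55.85 = 4.315 mol.
n(e⁻) = 2 × 4.315 = 8.630 mol.
Q = n(e⁻)·F = 8.630 × 96485 = 832700 C.
I = Q/t = 832700 / 8220.0 s = 101 A.

101 A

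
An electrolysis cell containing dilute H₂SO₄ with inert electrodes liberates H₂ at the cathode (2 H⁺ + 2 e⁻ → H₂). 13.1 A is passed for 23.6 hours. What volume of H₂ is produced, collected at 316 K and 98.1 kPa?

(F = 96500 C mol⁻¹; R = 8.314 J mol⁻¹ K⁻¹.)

154 L

Q = I·t = 13.10 A × 84960 s = 1113000 C.
n(e⁻) = Q/F = 1113000 / 96500 = 11.53 mol.
2 electrons are transferred per H₂ molecule, so n(H₂) = 11.53 / 2 = 5.767 mol.
V = nRT/P = (5.767 × 8.314 × 316) / (98.1 × 10³ Pa) = 0.154 m³ = 154 L.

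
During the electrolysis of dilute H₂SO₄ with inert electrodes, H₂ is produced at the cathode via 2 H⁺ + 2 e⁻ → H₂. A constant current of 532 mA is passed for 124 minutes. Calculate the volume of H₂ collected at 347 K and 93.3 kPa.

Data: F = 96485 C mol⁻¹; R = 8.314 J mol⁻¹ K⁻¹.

Q = I·t = 0.5320 A × 7440.0 s = 3958 C.
n(e⁻) = Q/F = 3958 / 96485 = 0.04102 mol.
2 electrons are transferred per H₂ molecule, so n(H₂) = 0.04102 / 2 = 0.02051 mol.
V = nRT/P = (0.02051 × 8.314 × 347) / (93.3 × 10³ Pa) = 6.34 × 10⁻⁴ m³ = 0.634 L.

0.634 L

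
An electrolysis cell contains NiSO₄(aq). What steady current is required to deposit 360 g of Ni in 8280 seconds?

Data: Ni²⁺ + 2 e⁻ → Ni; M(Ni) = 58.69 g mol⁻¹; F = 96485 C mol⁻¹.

n(Ni) = 360 / 58.69 = 6.134 mol.
n(e⁻) = 2 × 6.134 = 12.27 mol.
Q = n(e⁻)·F = 12.27 × 96485 = 1184000 C.
I = Q/t = 1184000 / 8280.0 s = 143 A.

143 A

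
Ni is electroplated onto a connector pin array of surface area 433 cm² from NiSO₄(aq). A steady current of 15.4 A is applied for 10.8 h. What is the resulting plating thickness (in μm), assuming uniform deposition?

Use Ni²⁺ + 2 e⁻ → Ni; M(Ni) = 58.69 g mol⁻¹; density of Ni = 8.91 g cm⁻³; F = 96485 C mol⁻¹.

Q = I·t = 15.40 × 38880 = 598800 C; n(e⁻) = 6.206 mol.
n(Ni) = n(e⁻)/2 = 3.103 mol, so m = 3.103 × 58.69 = 182.1 g.
Volume = m/ρ = 182.1 / 8.91 = 20.44 cm³.
Thickness = V/A = 20.44 / 433 = 0.0472 cm = 472 μm.

472 μm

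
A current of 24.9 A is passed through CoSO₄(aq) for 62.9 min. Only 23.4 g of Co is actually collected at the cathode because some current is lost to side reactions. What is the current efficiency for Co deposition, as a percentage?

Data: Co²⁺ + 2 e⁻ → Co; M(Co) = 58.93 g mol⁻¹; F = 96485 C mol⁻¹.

81.5 %

Q = I·t = 24.90 × 3774.0 = 93970 C; n(e⁻) = 93970/96485 = 0.9740 mol.
Theoretical n(Co) = n(e⁻)/2 = 0.4870 mol, i.e. m_theo = 0.4870 × 58.93 = 28.70 g.
Efficiency = m_actual / m_theo = 23.4 / 28.70 = 81.5 %.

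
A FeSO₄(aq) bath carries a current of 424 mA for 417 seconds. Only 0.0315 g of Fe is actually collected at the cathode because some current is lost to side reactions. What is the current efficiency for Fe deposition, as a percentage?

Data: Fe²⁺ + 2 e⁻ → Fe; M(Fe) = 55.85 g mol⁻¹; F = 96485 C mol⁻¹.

Q = I·t = 0.4240 × 417.00 = 176.8 C; n(e⁻) = 176.8/96485 = 0.001832 mol.
Theoretical n(Fe) = n(e⁻)/2 = 0.0009162 mol, i.e. m_theo = 0.0009162 × 55.85 = 0.05117 g.
Efficiency = m_actual / m_theo = 0.0315 / 0.05117 = 61.6 %.

61.6 %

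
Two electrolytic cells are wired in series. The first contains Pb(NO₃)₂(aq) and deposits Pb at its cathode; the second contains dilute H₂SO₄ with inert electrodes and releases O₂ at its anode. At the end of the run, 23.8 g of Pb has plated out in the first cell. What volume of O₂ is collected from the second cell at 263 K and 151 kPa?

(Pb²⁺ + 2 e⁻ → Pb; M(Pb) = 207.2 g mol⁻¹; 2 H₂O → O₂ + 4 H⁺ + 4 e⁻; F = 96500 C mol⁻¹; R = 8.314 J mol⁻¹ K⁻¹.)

n(Pb) = 23.8 / 207.2 = 0.1149 mol, so n(e⁻) = 2 × 0.1149 = 0.2297 mol.
The cells are in series, so the same 0.2297 mol of electrons passes through the second cell.
2 H₂O → O₂ + 4 H⁺ + 4 e⁻ — 4 mol e⁻ per mol O₂, so n(O₂) = 0.2297/4 = 0.05743 mol.
V = nRT/P = (0.05743 × 8.314 × 263) / (151 × 10³) = 8.32 × 10⁻⁴ m³ = 0.832 L.

0.832 L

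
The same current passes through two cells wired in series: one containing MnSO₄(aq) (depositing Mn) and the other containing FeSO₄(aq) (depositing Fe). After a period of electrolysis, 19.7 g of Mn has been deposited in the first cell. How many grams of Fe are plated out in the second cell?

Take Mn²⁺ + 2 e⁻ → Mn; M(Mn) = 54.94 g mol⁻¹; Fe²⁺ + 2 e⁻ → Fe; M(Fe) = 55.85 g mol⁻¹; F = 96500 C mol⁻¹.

20.0 g

n(Mn) = 19.7 / 54.94 = 0.3586 mol.
Since Mn²⁺ + 2 e⁻ → Mn, n(e⁻) passed = 2 × 0.3586 = 0.7171 mol.
Cells in series carry the same charge, so the same 0.7171 mol of electrons passes through cell 2.
Fe²⁺ + 2 e⁻ → Fe, so n(Fe) = 0.7171 / 2 = 0.3586 mol.
m(Fe) = 0.3586 × 55.85 = 20.0 g.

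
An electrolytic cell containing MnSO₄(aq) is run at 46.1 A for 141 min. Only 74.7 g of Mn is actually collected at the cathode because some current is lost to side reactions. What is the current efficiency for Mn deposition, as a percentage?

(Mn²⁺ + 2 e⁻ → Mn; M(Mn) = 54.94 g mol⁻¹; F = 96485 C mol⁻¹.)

67.3 %

Q = I·t = 46.10 × 8460.0 = 390000 C; n(e⁻) = 390000/96485 = 4.042 mol.
Theoretical n(Mn) = n(e⁻)/2 = 2.021 mol, i.e. m_theo = 2.021 × 54.94 = 111.0 g.
Efficiency = m_actual / m_theo = 74.7 / 111.0 = 67.3 %.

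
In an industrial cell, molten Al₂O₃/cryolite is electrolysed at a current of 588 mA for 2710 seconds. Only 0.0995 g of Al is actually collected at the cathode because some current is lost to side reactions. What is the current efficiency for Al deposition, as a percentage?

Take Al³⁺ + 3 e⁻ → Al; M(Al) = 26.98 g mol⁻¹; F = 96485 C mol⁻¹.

67.0 %

Q = I·t = 0.5880 × 2710.0 = 1593 C; n(e⁻) = 1593/96485 = 0.01652 mol.
Theoretical n(Al) = n(e⁻)/3 = 0.005505 mol, i.e. m_theo = 0.005505 × 26.98 = 0.1485 g.
Efficiency = m_actual / m_theo = 0.0995 / 0.1485 = 67.0 %.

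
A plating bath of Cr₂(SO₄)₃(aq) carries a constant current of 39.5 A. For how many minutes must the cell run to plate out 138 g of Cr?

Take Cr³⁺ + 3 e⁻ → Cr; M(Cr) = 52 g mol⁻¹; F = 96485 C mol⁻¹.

324 min

n(Cr) = m/M = 138 / 52 = 2.654 mol.
Each Cr atom requires 3 electrons, so n(e⁻) = 3 × 2.654 = 7.962 mol.
Q = n(e⁻)·F = 7.962 × 96485 = 768200 C.
t = Q/I = 768200 / 39.50 A = 19450 s = 324 min.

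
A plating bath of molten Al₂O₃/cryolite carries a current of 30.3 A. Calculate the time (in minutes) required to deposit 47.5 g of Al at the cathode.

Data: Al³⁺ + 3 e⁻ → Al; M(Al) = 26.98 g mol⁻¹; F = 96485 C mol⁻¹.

n(Al) = m/M = 47.5 / 26.98 = 1.761 mol.
Each Al atom requires 3 electrons, so n(e⁻) = 3 × 1.761 = 5.282 mol.
Q = n(e⁻)·F = 5.282 × 96485 = 509600 C.
t = Q/I = 509600 / 30.30 A = 16820 s = 280 min.

280 min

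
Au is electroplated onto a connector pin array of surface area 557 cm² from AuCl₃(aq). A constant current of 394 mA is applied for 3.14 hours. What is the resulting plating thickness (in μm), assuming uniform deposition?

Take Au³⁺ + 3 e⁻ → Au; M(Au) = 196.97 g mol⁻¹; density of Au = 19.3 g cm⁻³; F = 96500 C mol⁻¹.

2.82 μm

Q = I·t = 0.3940 × 11304 = 4454 C; n(e⁻) = 0.04615 mol.
n(Au) = n(e⁻)/3 = 0.01538 mol, so m = 0.01538 × 196.97 = 3.030 g.
Volume = m/ρ = 3.030 / 19.3 = 0.1570 cm³.
Thickness = V/A = 0.1570 / 557 = 2.82 × 10⁻⁴ cm = 2.82 μm.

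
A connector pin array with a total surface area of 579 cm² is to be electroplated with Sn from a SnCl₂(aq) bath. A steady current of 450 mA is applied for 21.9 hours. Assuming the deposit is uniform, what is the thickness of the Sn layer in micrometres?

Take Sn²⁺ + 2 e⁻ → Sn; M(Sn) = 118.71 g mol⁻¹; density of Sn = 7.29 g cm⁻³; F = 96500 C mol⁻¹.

Q = I·t = 0.4500 × 78840 = 35480 C; n(e⁻) = 0.3676 mol.
n(Sn) = n(e⁻)/2 = 0.1838 mol, so m = 0.1838 × 118.71 = 21.82 g.
Volume = m/ρ = 21.82 / 7.29 = 2.993 cm³.
Thickness = V/A = 2.993 / 579 = 0.00517 cm = 51.7 μm.

51.7 μm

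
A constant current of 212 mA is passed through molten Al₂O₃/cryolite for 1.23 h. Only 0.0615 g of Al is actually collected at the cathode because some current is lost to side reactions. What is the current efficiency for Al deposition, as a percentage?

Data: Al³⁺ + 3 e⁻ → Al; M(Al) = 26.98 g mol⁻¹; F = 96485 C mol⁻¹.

70.3 %

Q = I·t = 0.2120 × 4428.0 = 938.7 C; n(e⁻) = 938.7/96485 = 0.009729 mol.
Theoretical n(Al) = n(e⁻)/3 = 0.003243 mol, i.e. m_theo = 0.003243 × 26.98 = 0.08750 g.
Efficiency = m_actual / m_theo = 0.0615 / 0.08750 = 70.3 %.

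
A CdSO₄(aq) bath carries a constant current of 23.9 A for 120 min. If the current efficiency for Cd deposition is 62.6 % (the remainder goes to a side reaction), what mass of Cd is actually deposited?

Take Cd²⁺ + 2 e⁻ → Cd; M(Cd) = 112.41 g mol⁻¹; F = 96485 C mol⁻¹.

62.8 g

Q = I·t = 23.90 × 7200.0 = 172100 C.
n(e⁻) = 172100/96485 = 1.783 mol; theoretically n(Cd) = 1.783/2 = 0.8917 mol, m_theo = 100.2 g.
At 62.6 % efficiency, m_actual = 0.626 × 100.2 = 62.8 g.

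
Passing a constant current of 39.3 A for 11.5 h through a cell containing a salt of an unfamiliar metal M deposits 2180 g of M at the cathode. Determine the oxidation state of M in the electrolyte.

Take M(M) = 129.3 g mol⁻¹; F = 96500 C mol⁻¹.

+1

Q = I·t = 39.30 A × 41400 s = 1627000 C, so n(e⁻) = 1627000/96500 = 16.86 mol.
n(M) deposited = 2180 / 129.3 = 16.86 mol.
Electrons per atom = n(e⁻)/n(M) = 16.86 / 16.86 = 1.00 ≈ 1, so the ion is M⁺.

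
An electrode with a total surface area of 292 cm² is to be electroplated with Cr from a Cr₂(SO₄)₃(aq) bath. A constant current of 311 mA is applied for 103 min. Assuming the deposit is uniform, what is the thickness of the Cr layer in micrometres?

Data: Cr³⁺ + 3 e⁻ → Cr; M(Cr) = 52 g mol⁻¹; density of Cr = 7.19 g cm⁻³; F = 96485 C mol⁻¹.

1.64 μm

Q = I·t = 0.3110 × 6180.0 = 1922 C; n(e⁻) = 0.01992 mol.
n(Cr) = n(e⁻)/3 = 0.006640 mol, so m = 0.006640 × 52 = 0.3453 g.
Volume = m/ρ = 0.3453 / 7.19 = 0.04802 cm³.
Thickness = V/A = 0.04802 / 292 = 1.64 × 10⁻⁴ cm = 1.64 μm.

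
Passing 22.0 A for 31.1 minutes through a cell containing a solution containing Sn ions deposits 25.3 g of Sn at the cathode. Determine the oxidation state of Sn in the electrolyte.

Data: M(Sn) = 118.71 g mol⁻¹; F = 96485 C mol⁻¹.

+2

Q = I·t = 22.00 A × 1866.0 s = 41050 C, so n(e⁻) = 41050/96485 = 0.4255 mol.
n(Sn) deposited = 25.3 / 118.71 = 0.2131 mol.
Electrons per atom = n(e⁻)/n(Sn) = 0.4255 / 0.2131 = 2.00 ≈ 2, so the ion is Sn²⁺.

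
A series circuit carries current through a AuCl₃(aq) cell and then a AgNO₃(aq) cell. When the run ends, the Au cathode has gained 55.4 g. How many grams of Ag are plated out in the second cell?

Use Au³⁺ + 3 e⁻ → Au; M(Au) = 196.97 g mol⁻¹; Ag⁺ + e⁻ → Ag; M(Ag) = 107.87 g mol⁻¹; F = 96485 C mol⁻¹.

91.0 g

n(Au) = 55.4 / 196.97 = 0.2813 mol.
Since Au³⁺ + 3 e⁻ → Au, n(e⁻) passed = 3 × 0.2813 = 0.8438 mol.
Cells in series carry the same charge, so the same 0.8438 mol of electrons passes through cell 2.
Ag⁺ + e⁻ → Ag, so n(Ag) = 0.8438 / 1 = 0.8438 mol.
m(Ag) = 0.8438 × 107.87 = 91.0 g.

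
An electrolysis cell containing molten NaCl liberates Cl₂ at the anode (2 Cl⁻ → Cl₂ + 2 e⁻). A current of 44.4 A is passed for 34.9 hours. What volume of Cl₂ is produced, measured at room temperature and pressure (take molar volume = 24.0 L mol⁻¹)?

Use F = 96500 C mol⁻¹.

694 L

Q = I·t = 44.40 A × 125640 s = 5578000 C.
n(e⁻) = Q/F = 5578000 / 96500 = 57.81 mol.
2 electrons are transferred per Cl₂ molecule, so n(Cl₂) = 57.81 / 2 = 28.90 mol.
V = n × V_m = 28.90 × 24.0 = 694 L.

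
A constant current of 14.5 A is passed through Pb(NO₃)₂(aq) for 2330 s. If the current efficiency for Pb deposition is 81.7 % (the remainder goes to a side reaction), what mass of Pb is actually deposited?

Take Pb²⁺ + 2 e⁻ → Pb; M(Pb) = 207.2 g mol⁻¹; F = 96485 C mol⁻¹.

29.6 g

Q = I·t = 14.50 × 2330.0 = 33780 C.
n(e⁻) = 33780/96485 = 0.3502 mol; theoretically n(Pb) = 0.3502/2 = 0.1751 mol, m_theo = 36.28 g.
At 81.7 % efficiency, m_actual = 0.817 × 36.28 = 29.6 g.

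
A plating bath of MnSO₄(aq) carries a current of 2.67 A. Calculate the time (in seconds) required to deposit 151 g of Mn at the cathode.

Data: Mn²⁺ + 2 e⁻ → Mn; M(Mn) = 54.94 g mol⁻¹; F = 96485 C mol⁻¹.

1.99 × 10⁵ s

n(Mn) = m/M = 151 / 54.94 = 2.748 mol.
Each Mn atom requires 2 electrons, so n(e⁻) = 2 × 2.748 = 5.497 mol.
Q = n(e⁻)·F = 5.497 × 96485 = 530400 C.
t = Q/I = 530400 / 2.670 A = 198600 s.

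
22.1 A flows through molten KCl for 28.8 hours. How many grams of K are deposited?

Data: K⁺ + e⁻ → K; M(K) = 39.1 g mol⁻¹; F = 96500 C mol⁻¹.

928 g

Q = I·t = 22.10 A × 103680 s = 2291000 C.
n(e⁻) = Q/F = 2291000 / 96500 = 23.74 mol.
K⁺ + e⁻ → K, so n(K) = n(e⁻)/1 = 23.74 mol.
m = n·M = 23.74 × 39.1 = 928 g.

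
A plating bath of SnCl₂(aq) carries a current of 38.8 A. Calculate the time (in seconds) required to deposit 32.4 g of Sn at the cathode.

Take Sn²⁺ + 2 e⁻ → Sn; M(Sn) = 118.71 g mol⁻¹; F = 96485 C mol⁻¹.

1360 s

n(Sn) = m/M = 32.4 / 118.71 = 0.2729 mol.
Each Sn atom requires 2 electrons, so n(e⁻) = 2 × 0.2729 = 0.5459 mol.
Q = n(e⁻)·F = 0.5459 × 96485 = 52670 C.
t = Q/I = 52670 / 38.80 A = 1357 s.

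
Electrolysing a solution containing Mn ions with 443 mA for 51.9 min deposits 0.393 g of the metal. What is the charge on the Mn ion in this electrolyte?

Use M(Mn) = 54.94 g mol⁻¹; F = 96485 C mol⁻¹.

+2

Q = I·t = 0.4430 A × 3114.0 s = 1380 C, so n(e⁻) = 1380/96485 = 0.01430 mol.
n(Mn) deposited = 0.393 / 54.94 = 0.007153 mol.
Electrons per atom = n(e⁻)/n(Mn) = 0.01430 / 0.007153 = 2.00 ≈ 2, so the ion is Mn²⁺.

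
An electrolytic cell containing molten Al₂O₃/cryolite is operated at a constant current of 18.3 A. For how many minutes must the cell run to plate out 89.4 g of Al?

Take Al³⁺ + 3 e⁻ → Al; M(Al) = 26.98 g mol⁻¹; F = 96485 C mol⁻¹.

874 min

n(Al) = m/M = 89.4 / 26.98 = 3.314 mol.
Each Al atom requires 3 electrons, so n(e⁻) = 3 × 3.314 = 9.941 mol.
Q = n(e⁻)·F = 9.941 × 96485 = 959100 C.
t = Q/I = 959100 / 18.30 A = 52410 s = 874 min.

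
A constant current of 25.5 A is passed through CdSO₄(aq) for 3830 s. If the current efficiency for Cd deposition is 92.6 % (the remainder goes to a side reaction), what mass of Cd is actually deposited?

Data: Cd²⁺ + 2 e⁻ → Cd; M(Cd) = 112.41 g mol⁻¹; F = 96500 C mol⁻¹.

52.7 g

Q = I·t = 25.50 × 3830.0 = 97660 C.
n(e⁻) = 97660/96500 = 1.012 mol; theoretically n(Cd) = 1.012/2 = 0.5060 mol, m_theo = 56.88 g.
At 92.6 % efficiency, m_actual = 0.926 × 56.88 = 52.7 g.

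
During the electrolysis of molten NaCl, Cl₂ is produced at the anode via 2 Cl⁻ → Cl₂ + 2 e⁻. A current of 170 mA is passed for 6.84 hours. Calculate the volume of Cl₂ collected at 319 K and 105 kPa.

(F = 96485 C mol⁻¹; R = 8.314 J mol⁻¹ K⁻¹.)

0.548 L

Q = I·t = 0.1700 A × 24624 s = 4186 C.
n(e⁻) = Q/F = 4186 / 96485 = 0.04339 mol.
2 electrons are transferred per Cl₂ molecule, so n(Cl₂) = 0.04339 / 2 = 0.02169 mol.
V = nRT/P = (0.02169 × 8.314 × 319) / (105 × 10³ Pa) = 5.48 × 10⁻⁴ m³ = 0.548 L.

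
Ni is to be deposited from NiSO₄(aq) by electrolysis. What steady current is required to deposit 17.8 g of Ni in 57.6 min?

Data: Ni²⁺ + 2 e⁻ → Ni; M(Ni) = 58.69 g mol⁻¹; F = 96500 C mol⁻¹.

16.9 A

n(Ni) = 17.8 / 58.69 = 0.3033 mol.
n(e⁻) = 2 × 0.3033 = 0.6066 mol.
Q = n(e⁻)·F = 0.6066 × 96500 = 58530 C.
I = Q/t = 58530 / 3456.0 s = 16.9 A.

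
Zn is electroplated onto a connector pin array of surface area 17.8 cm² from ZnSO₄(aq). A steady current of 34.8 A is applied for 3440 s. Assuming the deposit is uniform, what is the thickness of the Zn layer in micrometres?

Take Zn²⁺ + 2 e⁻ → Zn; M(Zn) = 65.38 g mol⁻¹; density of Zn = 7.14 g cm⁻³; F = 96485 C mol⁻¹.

3190 μm

Q = I·t = 34.80 × 3440.0 = 119700 C; n(e⁻) = 1.241 mol.
n(Zn) = n(e⁻)/2 = 0.6204 mol, so m = 0.6204 × 65.38 = 40.56 g.
Volume = m/ρ = 40.56 / 7.14 = 5.681 cm³.
Thickness = V/A = 5.681 / 17.8 = 0.319 cm = 3190 μm.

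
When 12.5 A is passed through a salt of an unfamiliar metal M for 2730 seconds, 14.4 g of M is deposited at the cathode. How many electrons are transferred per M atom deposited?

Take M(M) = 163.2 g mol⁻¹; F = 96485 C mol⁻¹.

4

Q = I·t = 12.50 A × 2730.0 s = 34120 C, so n(e⁻) = 34120/96485 = 0.3537 mol.
n(M) deposited = 14.4 / 163.2 = 0.08824 mol.
Electrons per atom = n(e⁻)/n(M) = 0.3537 / 0.08824 = 4.01 ≈ 4, so the ion is M⁴⁺.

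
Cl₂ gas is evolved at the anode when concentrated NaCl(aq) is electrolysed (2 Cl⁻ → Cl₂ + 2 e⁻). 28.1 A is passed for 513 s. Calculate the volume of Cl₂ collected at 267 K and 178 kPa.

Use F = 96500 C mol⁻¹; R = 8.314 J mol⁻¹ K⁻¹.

0.931 L

Q = I·t = 28.10 A × 513.00 s = 14420 C.
n(e⁻) = Q/F = 14420 / 96500 = 0.1494 mol.
2 electrons are transferred per Cl₂ molecule, so n(Cl₂) = 0.1494 / 2 = 0.07469 mol.
V = nRT/P = (0.07469 × 8.314 × 267) / (178 × 10³ Pa) = 9.31 × 10⁻⁴ m³ = 0.931 L.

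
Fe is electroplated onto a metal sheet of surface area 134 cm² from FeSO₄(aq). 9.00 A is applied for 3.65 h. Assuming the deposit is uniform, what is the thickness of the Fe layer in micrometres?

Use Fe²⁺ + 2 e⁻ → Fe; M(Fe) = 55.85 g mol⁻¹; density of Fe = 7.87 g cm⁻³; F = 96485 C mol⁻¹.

325 μm

Q = I·t = 9.000 × 13140 = 118300 C; n(e⁻) = 1.226 mol.
n(Fe) = n(e⁻)/2 = 0.6128 mol, so m = 0.6128 × 55.85 = 34.23 g.
Volume = m/ρ = 34.23 / 7.87 = 4.349 cm³.
Thickness = V/A = 4.349 / 134 = 0.0325 cm = 325 μm.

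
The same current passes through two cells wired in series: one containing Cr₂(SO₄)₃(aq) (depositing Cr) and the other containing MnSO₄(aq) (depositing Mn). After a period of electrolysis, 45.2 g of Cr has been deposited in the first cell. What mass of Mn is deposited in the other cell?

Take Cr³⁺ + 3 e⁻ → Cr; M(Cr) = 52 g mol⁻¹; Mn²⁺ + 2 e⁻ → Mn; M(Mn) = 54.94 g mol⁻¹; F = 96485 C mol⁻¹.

71.6 g

n(Cr) = 45.2 / 52 = 0.8692 mol.
Since Cr³⁺ + 3 e⁻ → Cr, n(e⁻) passed = 3 × 0.8692 = 2.608 mol.
Cells in series carry the same charge, so the same 2.608 mol of electrons passes through cell 2.
Mn²⁺ + 2 e⁻ → Mn, so n(Mn) = 2.608 / 2 = 1.304 mol.
m(Mn) = 1.304 × 54.94 = 71.6 g.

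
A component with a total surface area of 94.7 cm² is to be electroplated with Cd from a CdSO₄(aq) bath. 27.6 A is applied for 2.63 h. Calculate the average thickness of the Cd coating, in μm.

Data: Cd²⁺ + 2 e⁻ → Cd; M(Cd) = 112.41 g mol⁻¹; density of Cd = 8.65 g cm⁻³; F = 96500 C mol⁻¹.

1860 μm

Q = I·t = 27.60 × 9468.0 = 261300 C; n(e⁻) = 2.708 mol.
n(Cd) = n(e⁻)/2 = 1.354 mol, so m = 1.354 × 112.41 = 152.2 g.
Volume = m/ρ = 152.2 / 8.65 = 17.60 cm³.
Thickness = V/A = 17.60 / 94.7 = 0.186 cm = 1860 μm.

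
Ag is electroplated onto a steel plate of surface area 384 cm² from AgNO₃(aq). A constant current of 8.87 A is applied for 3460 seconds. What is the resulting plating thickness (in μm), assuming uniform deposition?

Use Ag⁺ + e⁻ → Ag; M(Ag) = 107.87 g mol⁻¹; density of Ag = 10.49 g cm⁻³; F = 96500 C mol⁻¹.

85.2 μm

Q = I·t = 8.870 × 3460.0 = 30690 C; n(e⁻) = 0.3180 mol.
n(Ag) = n(e⁻)/1 = 0.3180 mol, so m = 0.3180 × 107.87 = 34.31 g.
Volume = m/ρ = 34.31 / 10.49 = 3.270 cm³.
Thickness = V/A = 3.270 / 384 = 0.00852 cm = 85.2 μm.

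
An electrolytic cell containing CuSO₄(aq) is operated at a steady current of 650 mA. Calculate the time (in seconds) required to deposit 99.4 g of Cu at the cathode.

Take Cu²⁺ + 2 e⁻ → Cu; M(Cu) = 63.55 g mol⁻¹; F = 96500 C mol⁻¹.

n(Cu) = m/M = 99.4 / 63.55 = 1.564 mol.
Each Cu atom requires 2 electrons, so n(e⁻) = 2 × 1.564 = 3.128 mol.
Q = n(e⁻)·F = 3.128 × 96500 = 301900 C.
t = Q/I = 301900 / 0.6500 A = 464400 s.

4.64 × 10⁵ s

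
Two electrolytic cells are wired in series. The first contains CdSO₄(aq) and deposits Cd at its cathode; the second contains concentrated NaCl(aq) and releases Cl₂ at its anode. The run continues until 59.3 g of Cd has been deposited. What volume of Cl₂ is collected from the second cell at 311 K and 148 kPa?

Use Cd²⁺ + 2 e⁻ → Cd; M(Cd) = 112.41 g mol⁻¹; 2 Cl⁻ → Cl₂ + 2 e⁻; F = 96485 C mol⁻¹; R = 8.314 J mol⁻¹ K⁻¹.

n(Cd) = 59.3 / 112.41 = 0.5275 mol, so n(e⁻) = 2 × 0.5275 = 1.055 mol.
The cells are in series, so the same 1.055 mol of electrons passes through the second cell.
2 Cl⁻ → Cl₂ + 2 e⁻ — 2 mol e⁻ per mol Cl₂, so n(Cl₂) = 1.055/2 = 0.5275 mol.
V = nRT/P = (0.5275 × 8.314 × 311) / (148 × 10³) = 0.00922 m³ = 9.22 L.

9.22 L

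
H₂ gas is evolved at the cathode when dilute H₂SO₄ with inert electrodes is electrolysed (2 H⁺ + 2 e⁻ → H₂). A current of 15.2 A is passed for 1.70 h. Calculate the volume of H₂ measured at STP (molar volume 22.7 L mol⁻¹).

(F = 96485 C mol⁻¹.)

Q = I·t = 15.20 A × 6120.0 s = 93020 C.
n(e⁻) = Q/F = 93020 / 96485 = 0.9641 mol.
2 electrons are transferred per H₂ molecule, so n(H₂) = 0.9641 / 2 = 0.4821 mol.
V = n × V_m = 0.4821 × 22.7 = 10.9 L.

10.9 L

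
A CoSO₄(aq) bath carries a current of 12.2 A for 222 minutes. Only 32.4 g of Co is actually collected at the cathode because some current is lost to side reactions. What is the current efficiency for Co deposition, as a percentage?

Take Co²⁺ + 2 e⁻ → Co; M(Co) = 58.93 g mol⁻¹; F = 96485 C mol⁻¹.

65.3 %

Q = I·t = 12.20 × 13320 = 162500 C; n(e⁻) = 162500/96485 = 1.684 mol.
Theoretical n(Co) = n(e⁻)/2 = 0.8421 mol, i.e. m_theo = 0.8421 × 58.93 = 49.63 g.
Efficiency = m_actual / m_theo = 32.4 / 49.63 = 65.3 %.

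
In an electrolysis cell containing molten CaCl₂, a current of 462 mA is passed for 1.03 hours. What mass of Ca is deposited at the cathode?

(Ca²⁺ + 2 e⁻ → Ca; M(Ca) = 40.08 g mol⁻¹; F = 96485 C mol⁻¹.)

Q = I·t = 0.4620 A × 3708.0 s = 1713 C.
n(e⁻) = Q/F = 1713 / 96485 = 0.01776 mol.
Ca²⁺ + 2 e⁻ → Ca, so n(Ca) = n(e⁻)/2 = 0.008878 mol.
m = n·M = 0.008878 × 40.08 = 0.356 g.

0.356 g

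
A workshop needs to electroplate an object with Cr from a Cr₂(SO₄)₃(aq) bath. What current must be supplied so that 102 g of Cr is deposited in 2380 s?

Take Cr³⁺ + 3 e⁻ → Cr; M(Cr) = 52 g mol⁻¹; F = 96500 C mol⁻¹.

n(Cr) = 102 / 52 = 1.962 mol.
n(e⁻) = 3 × 1.962 = 5.885 mol.
Q = n(e⁻)·F = 5.885 × 96500 = 567900 C.
I = Q/t = 567900 / 2380.0 s = 239 A.

239 A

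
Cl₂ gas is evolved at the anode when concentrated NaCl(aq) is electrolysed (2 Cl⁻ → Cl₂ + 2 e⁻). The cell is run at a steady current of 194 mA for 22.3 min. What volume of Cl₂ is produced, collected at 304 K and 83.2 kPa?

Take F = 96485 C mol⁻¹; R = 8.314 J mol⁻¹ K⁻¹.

Q = I·t = 0.1940 A × 1338.0 s = 259.6 C.
n(e⁻) = Q/F = 259.6 / 96485 = 0.002690 mol.
2 electrons are transferred per Cl₂ molecule, so n(Cl₂) = 0.002690 / 2 = 0.001345 mol.
V = nRT/P = (0.001345 × 8.314 × 304) / (83.2 × 10³ Pa) = 4.09 × 10⁻⁵ m³ = 0.0409 L.

0.0409 L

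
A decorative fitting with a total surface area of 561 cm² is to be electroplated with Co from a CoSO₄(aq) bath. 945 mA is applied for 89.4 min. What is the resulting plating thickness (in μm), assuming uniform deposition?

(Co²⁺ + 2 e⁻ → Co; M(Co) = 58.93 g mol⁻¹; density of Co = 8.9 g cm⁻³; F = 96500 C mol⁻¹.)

Q = I·t = 0.9450 × 5364.0 = 5069 C; n(e⁻) = 0.05253 mol.
n(Co) = n(e⁻)/2 = 0.02626 mol, so m = 0.02626 × 58.93 = 1.548 g.
Volume = m/ρ = 1.548 / 8.9 = 0.1739 cm³.
Thickness = V/A = 0.1739 / 561 = 3.10 × 10⁻⁴ cm = 3.10 μm.

3.10 μm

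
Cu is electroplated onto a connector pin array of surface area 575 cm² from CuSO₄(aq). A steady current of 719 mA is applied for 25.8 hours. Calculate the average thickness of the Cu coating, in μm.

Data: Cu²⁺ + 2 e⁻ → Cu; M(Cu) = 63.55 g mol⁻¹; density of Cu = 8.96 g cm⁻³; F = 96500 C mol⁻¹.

Q = I·t = 0.7190 × 92880 = 66780 C; n(e⁻) = 0.6920 mol.
n(Cu) = n(e⁻)/2 = 0.3460 mol, so m = 0.3460 × 63.55 = 21.99 g.
Volume = m/ρ = 21.99 / 8.96 = 2.454 cm³.
Thickness = V/A = 2.454 / 575 = 0.00427 cm = 42.7 μm.

42.7 μm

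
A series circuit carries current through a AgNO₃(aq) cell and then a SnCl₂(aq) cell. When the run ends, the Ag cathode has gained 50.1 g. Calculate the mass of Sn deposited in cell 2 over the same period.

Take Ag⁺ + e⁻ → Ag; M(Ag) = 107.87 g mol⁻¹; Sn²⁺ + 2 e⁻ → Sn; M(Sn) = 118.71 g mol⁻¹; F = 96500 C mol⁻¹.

n(Ag) = 50.1 / 107.87 = 0.4644 mol.
Since Ag⁺ + e⁻ → Ag, n(e⁻) passed = 1 × 0.4644 = 0.4644 mol.
Cells in series carry the same charge, so the same 0.4644 mol of electrons passes through cell 2.
Sn²⁺ + 2 e⁻ → Sn, so n(Sn) = 0.4644 / 2 = 0.2322 mol.
m(Sn) = 0.2322 × 118.71 = 27.6 g.

27.6 g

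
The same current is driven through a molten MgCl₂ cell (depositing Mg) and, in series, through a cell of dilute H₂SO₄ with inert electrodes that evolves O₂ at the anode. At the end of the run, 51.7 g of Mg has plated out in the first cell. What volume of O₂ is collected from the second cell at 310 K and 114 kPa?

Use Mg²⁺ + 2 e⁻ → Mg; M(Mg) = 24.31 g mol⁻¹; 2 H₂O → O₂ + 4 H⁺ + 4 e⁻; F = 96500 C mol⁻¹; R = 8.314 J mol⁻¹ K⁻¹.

24.0 L

n(Mg) = 51.7 / 24.31 = 2.127 mol, so n(e⁻) = 2 × 2.127 = 4.253 mol.
The cells are in series, so the same 4.253 mol of electrons passes through the second cell.
2 H₂O → O₂ + 4 H⁺ + 4 e⁻ — 4 mol e⁻ per mol O₂, so n(O₂) = 4.253/4 = 1.063 mol.
V = nRT/P = (1.063 × 8.314 × 310) / (114 × 10³) = 0.0240 m³ = 24.0 L.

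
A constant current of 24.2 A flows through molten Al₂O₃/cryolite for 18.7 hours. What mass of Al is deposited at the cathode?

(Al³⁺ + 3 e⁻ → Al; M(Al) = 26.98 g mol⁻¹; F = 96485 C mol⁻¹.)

152 g

Q = I·t = 24.20 A × 67320 s = 1629000 C.
n(e⁻) = Q/F = 1629000 / 96485 = 16.88 mol.
Al³⁺ + 3 e⁻ → Al, so n(Al) = n(e⁻)/3 = 5.628 mol.
m = n·M = 5.628 × 26.98 = 152 g.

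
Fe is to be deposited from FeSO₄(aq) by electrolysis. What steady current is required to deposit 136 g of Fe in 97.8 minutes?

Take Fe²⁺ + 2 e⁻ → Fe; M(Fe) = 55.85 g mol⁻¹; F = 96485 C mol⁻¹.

80.1 A

n(Fe) = 136 / 55.85 = 2.435 mol.
n(e⁻) = 2 × 2.435 = 4.870 mol.
Q = n(e⁻)·F = 4.870 × 96485 = 469900 C.
I = Q/t = 469900 / 5868.0 s = 80.1 A.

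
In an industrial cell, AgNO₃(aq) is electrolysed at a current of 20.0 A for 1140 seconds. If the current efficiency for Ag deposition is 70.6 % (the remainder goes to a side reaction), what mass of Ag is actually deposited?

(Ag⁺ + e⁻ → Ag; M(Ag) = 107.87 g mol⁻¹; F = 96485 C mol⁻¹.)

Q = I·t = 20.00 × 1140.0 = 22800 C.
n(e⁻) = 22800/96485 = 0.2363 mol; theoretically n(Ag) = 0.2363/1 = 0.2363 mol, m_theo = 25.49 g.
At 70.6 % efficiency, m_actual = 0.706 × 25.49 = 18.0 g.

18.0 g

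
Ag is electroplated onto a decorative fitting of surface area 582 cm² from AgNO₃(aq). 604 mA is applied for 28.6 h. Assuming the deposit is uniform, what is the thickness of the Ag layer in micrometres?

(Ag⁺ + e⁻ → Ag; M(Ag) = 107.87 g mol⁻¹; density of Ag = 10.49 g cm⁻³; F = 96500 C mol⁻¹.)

Q = I·t = 0.6040 × 102960 = 62190 C; n(e⁻) = 0.6444 mol.
n(Ag) = n(e⁻)/1 = 0.6444 mol, so m = 0.6444 × 107.87 = 69.52 g.
Volume = m/ρ = 69.52 / 10.49 = 6.627 cm³.
Thickness = V/A = 6.627 / 582 = 0.0114 cm = 114 μm.

114 μm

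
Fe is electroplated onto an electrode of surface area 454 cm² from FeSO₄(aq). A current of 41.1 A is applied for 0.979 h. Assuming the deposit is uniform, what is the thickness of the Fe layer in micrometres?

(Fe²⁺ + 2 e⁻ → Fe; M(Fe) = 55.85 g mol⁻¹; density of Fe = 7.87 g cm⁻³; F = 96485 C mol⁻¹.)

117 μm

Q = I·t = 41.10 × 3524.4 = 144900 C; n(e⁻) = 1.501 mol.
n(Fe) = n(e⁻)/2 = 0.7506 mol, so m = 0.7506 × 55.85 = 41.92 g.
Volume = m/ρ = 41.92 / 7.87 = 5.327 cm³.
Thickness = V/A = 5.327 / 454 = 0.0117 cm = 117 μm.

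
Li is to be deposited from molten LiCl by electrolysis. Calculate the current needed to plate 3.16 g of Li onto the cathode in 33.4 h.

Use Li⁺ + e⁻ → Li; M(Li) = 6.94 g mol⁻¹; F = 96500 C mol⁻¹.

n(Li) = 3.16 / 6.94 = 0.4553 mol.
n(e⁻) = 1 × 0.4553 = 0.4553 mol.
Q = n(e⁻)·F = 0.4553 × 96500 = 43940 C.
I = Q/t = 43940 / 120240 s = 0.365 A.

0.365 A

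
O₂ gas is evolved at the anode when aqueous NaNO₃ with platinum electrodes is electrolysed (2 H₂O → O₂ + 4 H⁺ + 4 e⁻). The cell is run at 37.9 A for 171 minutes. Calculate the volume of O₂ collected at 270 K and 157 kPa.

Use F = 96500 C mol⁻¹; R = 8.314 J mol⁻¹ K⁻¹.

14.4 L

Q = I·t = 37.90 A × 10260 s = 388900 C.
n(e⁻) = Q/F = 388900 / 96500 = 4.030 mol.
4 electrons are transferred per O₂ molecule, so n(O₂) = 4.030 / 4 = 1.007 mol.
V = nRT/P = (1.007 × 8.314 × 270) / (157 × 10³ Pa) = 0.0144 m³ = 14.4 L.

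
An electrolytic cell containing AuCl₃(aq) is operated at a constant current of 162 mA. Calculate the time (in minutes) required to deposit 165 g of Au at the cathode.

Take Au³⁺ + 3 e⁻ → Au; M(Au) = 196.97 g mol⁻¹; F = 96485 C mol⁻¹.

n(Au) = m/M = 165 / 196.97 = 0.8377 mol.
Each Au atom requires 3 electrons, so n(e⁻) = 3 × 0.8377 = 2.513 mol.
Q = n(e⁻)·F = 2.513 × 96485 = 242500 C.
t = Q/I = 242500 / 0.1620 A = 1497000 s = 24900 min.

24900 min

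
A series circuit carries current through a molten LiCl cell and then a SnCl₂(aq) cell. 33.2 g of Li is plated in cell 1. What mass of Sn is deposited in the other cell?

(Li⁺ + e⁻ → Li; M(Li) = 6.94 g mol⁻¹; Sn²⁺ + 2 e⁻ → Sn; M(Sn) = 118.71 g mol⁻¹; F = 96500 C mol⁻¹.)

n(Li) = 33.2 / 6.94 = 4.784 mol.
Since Li⁺ + e⁻ → Li, n(e⁻) passed = 1 × 4.784 = 4.784 mol.
Cells in series carry the same charge, so the same 4.784 mol of electrons passes through cell 2.
Sn²⁺ + 2 e⁻ → Sn, so n(Sn) = 4.784 / 2 = 2.392 mol.
m(Sn) = 2.392 × 118.71 = 284 g.

284 g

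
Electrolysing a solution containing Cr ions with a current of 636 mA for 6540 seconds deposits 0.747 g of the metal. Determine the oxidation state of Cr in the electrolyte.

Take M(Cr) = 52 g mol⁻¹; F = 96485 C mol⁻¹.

+3

Q = I·t = 0.6360 A × 6540.0 s = 4159 C, so n(e⁻) = 4159/96485 = 0.04311 mol.
n(Cr) deposited = 0.747 / 52 = 0.01437 mol.
Electrons per atom = n(e⁻)/n(Cr) = 0.04311 / 0.01437 = 3.00 ≈ 3, so the ion is Cr³⁺.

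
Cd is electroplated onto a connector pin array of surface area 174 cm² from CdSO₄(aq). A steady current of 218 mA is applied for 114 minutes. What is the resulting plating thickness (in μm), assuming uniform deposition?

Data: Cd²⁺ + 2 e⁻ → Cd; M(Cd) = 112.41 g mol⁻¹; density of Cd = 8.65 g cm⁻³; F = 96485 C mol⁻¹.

5.77 μm

Q = I·t = 0.2180 × 6840.0 = 1491 C; n(e⁻) = 0.01545 mol.
n(Cd) = n(e⁻)/2 = 0.007727 mol, so m = 0.007727 × 112.41 = 0.8686 g.
Volume = m/ρ = 0.8686 / 8.65 = 0.1004 cm³.
Thickness = V/A = 0.1004 / 174 = 5.77 × 10⁻⁴ cm = 5.77 μm.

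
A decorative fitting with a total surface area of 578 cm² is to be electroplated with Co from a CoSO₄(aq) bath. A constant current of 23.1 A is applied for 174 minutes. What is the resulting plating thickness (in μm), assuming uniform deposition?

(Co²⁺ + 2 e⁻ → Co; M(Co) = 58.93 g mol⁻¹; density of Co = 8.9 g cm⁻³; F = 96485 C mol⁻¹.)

143 μm

Q = I·t = 23.10 × 10440 = 241200 C; n(e⁻) = 2.499 mol.
n(Co) = n(e⁻)/2 = 1.250 mol, so m = 1.250 × 58.93 = 73.65 g.
Volume = m/ρ = 73.65 / 8.9 = 8.275 cm³.
Thickness = V/A = 8.275 / 578 = 0.0143 cm = 143 μm.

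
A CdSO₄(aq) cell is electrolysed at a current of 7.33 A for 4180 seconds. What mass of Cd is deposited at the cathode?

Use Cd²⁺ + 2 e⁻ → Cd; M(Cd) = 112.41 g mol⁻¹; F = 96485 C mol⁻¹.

17.8 g

Q = I·t = 7.330 A × 4180.0 s = 30640 C.
n(e⁻) = Q/F = 30640 / 96485 = 0.3176 mol.
Cd²⁺ + 2 e⁻ → Cd, so n(Cd) = n(e⁻)/2 = 0.1588 mol.
m = n·M = 0.1588 × 112.41 = 17.8 g.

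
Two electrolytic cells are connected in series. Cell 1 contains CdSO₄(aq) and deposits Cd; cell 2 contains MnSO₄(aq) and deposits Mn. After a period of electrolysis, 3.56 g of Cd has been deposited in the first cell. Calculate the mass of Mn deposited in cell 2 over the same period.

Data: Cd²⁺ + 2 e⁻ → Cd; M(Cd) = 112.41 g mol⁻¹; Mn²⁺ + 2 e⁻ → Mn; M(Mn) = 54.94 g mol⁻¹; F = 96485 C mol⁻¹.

n(Cd) = 3.56 / 112.41 = 0.03167 mol.
Since Cd²⁺ + 2 e⁻ → Cd, n(e⁻) passed = 2 × 0.03167 = 0.06334 mol.
Cells in series carry the same charge, so the same 0.06334 mol of electrons passes through cell 2.
Mn²⁺ + 2 e⁻ → Mn, so n(Mn) = 0.06334 / 2 = 0.03167 mol.
m(Mn) = 0.03167 × 54.94 = 1.74 g.

1.74 g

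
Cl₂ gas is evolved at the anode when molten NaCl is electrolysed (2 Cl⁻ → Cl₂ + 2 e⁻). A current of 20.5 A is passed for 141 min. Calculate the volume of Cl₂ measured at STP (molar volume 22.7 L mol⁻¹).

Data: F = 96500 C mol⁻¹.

Q = I·t = 20.50 A × 8460.0 s = 173400 C.
n(e⁻) = Q/F = 173400 / 96500 = 1.797 mol.
2 electrons are transferred per Cl₂ molecule, so n(Cl₂) = 1.797 / 2 = 0.8986 mol.
V = n × V_m = 0.8986 × 22.7 = 20.4 L.

20.4 L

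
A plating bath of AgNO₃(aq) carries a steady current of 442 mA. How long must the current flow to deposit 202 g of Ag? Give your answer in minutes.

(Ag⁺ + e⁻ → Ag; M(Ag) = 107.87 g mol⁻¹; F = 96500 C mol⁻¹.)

6810 min

n(Ag) = m/M = 202 / 107.87 = 1.873 mol.
Each Ag atom requires 1 electron, so n(e⁻) = 1 × 1.873 = 1.873 mol.
Q = n(e⁻)·F = 1.873 × 96500 = 180700 C.
t = Q/I = 180700 / 0.4420 A = 408800 s = 6810 min.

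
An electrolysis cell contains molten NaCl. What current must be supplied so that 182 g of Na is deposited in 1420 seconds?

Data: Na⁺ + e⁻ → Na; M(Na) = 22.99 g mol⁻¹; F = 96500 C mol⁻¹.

538 A

n(Na) = 182 / 22.99 = 7.916 mol.
n(e⁻) = 1 × 7.916 = 7.916 mol.
Q = n(e⁻)·F = 7.916 × 96500 = 763900 C.
I = Q/t = 763900 / 1420.0 s = 538 A.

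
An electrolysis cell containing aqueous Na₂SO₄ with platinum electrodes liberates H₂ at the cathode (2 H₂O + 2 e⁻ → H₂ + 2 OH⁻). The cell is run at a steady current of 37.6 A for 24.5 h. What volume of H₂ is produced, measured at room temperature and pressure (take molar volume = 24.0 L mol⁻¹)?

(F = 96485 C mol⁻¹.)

412 L

Q = I·t = 37.60 A × 88200 s = 3316000 C.
n(e⁻) = Q/F = 3316000 / 96485 = 34.37 mol.
2 electrons are transferred per H₂ molecule, so n(H₂) = 34.37 / 2 = 17.19 mol.
V = n × V_m = 17.19 × 24.0 = 412 L.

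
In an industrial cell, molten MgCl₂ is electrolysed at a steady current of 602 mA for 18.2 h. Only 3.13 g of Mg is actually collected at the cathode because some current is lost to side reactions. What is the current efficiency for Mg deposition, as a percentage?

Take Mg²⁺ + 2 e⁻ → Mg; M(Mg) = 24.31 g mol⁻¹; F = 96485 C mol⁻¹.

Q = I·t = 0.6020 × 65520 = 39440 C; n(e⁻) = 39440/96485 = 0.4088 mol.
Theoretical n(Mg) = n(e⁻)/2 = 0.2044 mol, i.e. m_theo = 0.2044 × 24.31 = 4.969 g.
Efficiency = m_actual / m_theo = 3.13 / 4.969 = 63.0 %.

63.0 %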